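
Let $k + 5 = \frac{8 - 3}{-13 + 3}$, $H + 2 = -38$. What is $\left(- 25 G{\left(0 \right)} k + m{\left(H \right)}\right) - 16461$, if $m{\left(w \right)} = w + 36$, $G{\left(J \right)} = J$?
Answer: $-16465$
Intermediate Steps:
$H = -40$ ($H = -2 - 38 = -40$)
$k = - \frac{11}{2}$ ($k = -5 + \frac{8 - 3}{-13 + 3} = -5 + \frac{5}{-10} = -5 + 5 \left(- \frac{1}{10}\right) = -5 - \frac{1}{2} = - \frac{11}{2} \approx -5.5$)
$m{\left(w \right)} = 36 + w$
$\left(- 25 G{\left(0 \right)} k + m{\left(H \right)}\right) - 16461 = \left(\left(-25\right) 0 \left(- \frac{11}{2}\right) + \left(36 - 40\right)\right) - 16461 = \left(0 \left(- \frac{11}{2}\right) - 4\right) - 16461 = \left(0 - 4\right) - 16461 = -4 - 16461 = -16465$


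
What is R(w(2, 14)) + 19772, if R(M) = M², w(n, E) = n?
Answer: 19776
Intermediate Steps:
R(w(2, 14)) + 19772 = 2² + 19772 = 4 + 19772 = 19776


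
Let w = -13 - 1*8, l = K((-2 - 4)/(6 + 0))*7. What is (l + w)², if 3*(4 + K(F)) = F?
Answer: 23716/9 ≈ 2635.1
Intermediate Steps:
K(F) = -4 + F/3
l = -91/3 (l = (-4 + ((-2 - 4)/(6 + 0))/3)*7 = (-4 + (-6/6)/3)*7 = (-4 + (-6*⅙)/3)*7 = (-4 + (⅓)*(-1))*7 = (-4 - ⅓)*7 = -13/3*7 = -91/3 ≈ -30.333)
w = -21 (w = -13 - 8 = -21)
(l + w)² = (-91/3 - 21)² = (-154/3)² = 23716/9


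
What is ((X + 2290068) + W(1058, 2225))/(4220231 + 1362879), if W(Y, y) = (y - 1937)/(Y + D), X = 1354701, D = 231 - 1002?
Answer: 80465307/123257890 ≈ 0.65282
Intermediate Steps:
D = -771
W(Y, y) = (-1937 + y)/(-771 + Y) (W(Y, y) = (y - 1937)/(Y - 771) = (-1937 + y)/(-771 + Y))
((X + 2290068) + W(1058, 2225))/(4220231 + 1362879) = ((1354701 + 2290068) + (-1937 + 2225)/(-771 + 1058))/(4220231 + 1362879) = (3644769 + 288/287)/5583110 = (3644769 + (1/287)*288)*(1/5583110) = (3644769 + 288/287)*(1/5583110) = (1046048991/287)*(1/5583110) = 80465307/123257890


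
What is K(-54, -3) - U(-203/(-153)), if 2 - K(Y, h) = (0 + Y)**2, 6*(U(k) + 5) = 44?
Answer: -8749/3 ≈ -2916.3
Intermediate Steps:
U(k) = 7/3 (U(k) = -5 + (1/6)*44 = -5 + 22/3 = 7/3)
K(Y, h) = 2 - Y**2 (K(Y, h) = 2 - (0 + Y)**2 = 2 - Y**2)
K(-54, -3) - U(-203/(-153)) = (2 - 1*(-54)**2) - 1*7/3 = (2 - 1*2916) - 7/3 = (2 - 2916) - 7/3 = -2914 - 7/3 = -8749/3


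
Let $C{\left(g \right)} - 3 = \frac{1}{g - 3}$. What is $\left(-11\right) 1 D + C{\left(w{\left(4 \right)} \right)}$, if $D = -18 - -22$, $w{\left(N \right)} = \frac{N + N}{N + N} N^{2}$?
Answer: $- \frac{532}{13} \approx -40.923$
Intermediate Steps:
$w{\left(N \right)} = N^{2}$ ($w{\left(N \right)} = \frac{2 N}{2 N} N^{2} = 2 N \frac{1}{2 N} N^{2} = 1 N^{2} = N^{2}$)
$D = 4$ ($D = -18 + 22 = 4$)
$C{\left(g \right)} = 3 + \frac{1}{-3 + g}$ ($C{\left(g \right)} = 3 + \frac{1}{g - 3} = 3 + \frac{1}{-3 + g}$)
$\left(-11\right) 1 D + C{\left(w{\left(4 \right)} \right)} = \left(-11\right) 1 \cdot 4 + \frac{-8 + 3 \cdot 4^{2}}{-3 + 4^{2}} = \left(-11\right) 4 + \frac{-8 + 3 \cdot 16}{-3 + 16} = -44 + \frac{-8 + 48}{13} = -44 + \frac{1}{13} \cdot 40 = -44 + \frac{40}{13} = - \frac{532}{13}$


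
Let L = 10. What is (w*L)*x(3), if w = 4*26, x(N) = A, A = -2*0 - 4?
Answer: -4160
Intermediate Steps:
A = -4 (A = 0 - 4 = -4)
x(N) = -4
w = 104
(w*L)*x(3) = (104*10)*(-4) = 1040*(-4) = -4160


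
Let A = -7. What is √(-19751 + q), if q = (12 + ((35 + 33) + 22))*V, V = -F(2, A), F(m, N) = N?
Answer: I*√19037 ≈ 137.97*I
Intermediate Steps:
V = 7 (V = -1*(-7) = 7)
q = 714 (q = (12 + ((35 + 33) + 22))*7 = (12 + (68 + 22))*7 = (12 + 90)*7 = 102*7 = 714)
√(-19751 + q) = √(-19751 + 714) = √(-19037) = I*√19037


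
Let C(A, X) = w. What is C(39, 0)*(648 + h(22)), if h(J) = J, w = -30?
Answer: -20100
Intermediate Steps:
C(A, X) = -30
C(39, 0)*(648 + h(22)) = -30*(648 + 22) = -30*670 = -20100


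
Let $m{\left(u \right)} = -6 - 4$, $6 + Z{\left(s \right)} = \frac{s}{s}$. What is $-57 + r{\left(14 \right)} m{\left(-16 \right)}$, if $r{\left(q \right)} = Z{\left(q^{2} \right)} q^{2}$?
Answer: $9743$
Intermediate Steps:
$Z{\left(s \right)} = -5$ ($Z{\left(s \right)} = -6 + \frac{s}{s} = -6 + 1 = -5$)
$m{\left(u \right)} = -10$ ($m{\left(u \right)} = -6 - 4 = -10$)
$r{\left(q \right)} = - 5 q^{2}$
$-57 + r{\left(14 \right)} m{\left(-16 \right)} = -57 + - 5 \cdot 14^{2} \left(-10\right) = -57 + \left(-5\right) 196 \left(-10\right) = -57 - -9800 = -57 + 9800 = 9743$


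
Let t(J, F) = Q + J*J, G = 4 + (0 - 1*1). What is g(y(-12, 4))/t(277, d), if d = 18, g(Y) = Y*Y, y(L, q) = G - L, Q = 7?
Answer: 225/76736 ≈ 0.0029321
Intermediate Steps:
G = 3 (G = 4 + (0 - 1) = 4 - 1 = 3)
y(L, q) = 3 - L
g(Y) = Y²
t(J, F) = 7 + J² (t(J, F) = 7 + J*J = 7 + J²)
g(y(-12, 4))/t(277, d) = (3 - 1*(-12))²/(7 + 277²) = (3 + 12)²/(7 + 76729) = 15²/76736 = 225*(1/76736) = 225/76736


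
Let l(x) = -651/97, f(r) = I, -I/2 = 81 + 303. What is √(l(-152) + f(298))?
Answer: I*√7289259/97 ≈ 27.834*I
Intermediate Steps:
I = -768 (I = -2*(81 + 303) = -2*384 = -768)
f(r) = -768
l(x) = -651/97 (l(x) = -651*1/97 = -651/97)
√(l(-152) + f(298)) = √(-651/97 - 768) = √(-75147/97) = I*√7289259/97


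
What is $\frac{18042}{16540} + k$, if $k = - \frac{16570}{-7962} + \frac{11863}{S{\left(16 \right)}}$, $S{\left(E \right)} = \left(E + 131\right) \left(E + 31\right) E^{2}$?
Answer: $\frac{30849254763119}{9705135310080} \approx 3.1787$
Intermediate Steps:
$S{\left(E \right)} = E^{2} \left(31 + E\right) \left(131 + E\right)$ ($S{\left(E \right)} = \left(131 + E\right) \left(31 + E\right) E^{2} = \left(31 + E\right) \left(131 + E\right) E^{2} = E^{2} \left(31 + E\right) \left(131 + E\right)$)
$k = \frac{4900313081}{2347070208}$ ($k = - \frac{16570}{-7962} + \frac{11863}{16^{2} \left(4061 + 16^{2} + 162 \cdot 16\right)} = \left(-16570\right) \left(- \frac{1}{7962}\right) + \frac{11863}{256 \left(4061 + 256 + 2592\right)} = \frac{8285}{3981} + \frac{11863}{256 \cdot 6909} = \frac{8285}{3981} + \frac{11863}{1768704} = \frac{4900313081}{2347070208} \approx 2.0878$)
$\frac{18042}{16540} + k = \frac{18042}{16540} + \frac{4900313081}{2347070208} = 18042 \cdot \frac{1}{16540} + \frac{4900313081}{2347070208} = \frac{9021}{8270} + \frac{4900313081}{2347070208} = \frac{30849254763119}{9705135310080}$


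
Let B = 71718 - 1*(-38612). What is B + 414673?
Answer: 525003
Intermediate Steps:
B = 110330 (B = 71718 + 38612 = 110330)
B + 414673 = 110330 + 414673 = 525003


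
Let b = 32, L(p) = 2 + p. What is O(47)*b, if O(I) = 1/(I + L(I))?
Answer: ⅓ ≈ 0.33333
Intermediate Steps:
O(I) = 1/(2 + 2*I) (O(I) = 1/(I + (2 + I)) = 1/(2 + 2*I))
O(47)*b = (1/(2*(1 + 47)))*32 = ((½)/48)*32 = ((½)*(1/48))*32 = (1/96)*32 = ⅓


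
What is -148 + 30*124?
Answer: 3572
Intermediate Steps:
-148 + 30*124 = -148 + 3720 = 3572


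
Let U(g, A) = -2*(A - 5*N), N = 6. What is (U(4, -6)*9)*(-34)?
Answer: -22032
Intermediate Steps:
U(g, A) = 60 - 2*A (U(g, A) = -2*(A - 5*6) = -2*(A - 30) = -2*(-30 + A) = 60 - 2*A)
(U(4, -6)*9)*(-34) = ((60 - 2*(-6))*9)*(-34) = ((60 + 12)*9)*(-34) = (72*9)*(-34) = 648*(-34) = -22032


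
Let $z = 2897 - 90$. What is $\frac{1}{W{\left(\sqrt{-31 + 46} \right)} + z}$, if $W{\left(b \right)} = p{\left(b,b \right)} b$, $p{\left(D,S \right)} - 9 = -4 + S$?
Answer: $\frac{2822}{7963309} - \frac{5 \sqrt{15}}{7963309} \approx 0.00035194$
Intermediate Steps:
$p{\left(D,S \right)} = 5 + S$ ($p{\left(D,S \right)} = 9 + \left(-4 + S\right) = 5 + S$)
$z = 2807$
$W{\left(b \right)} = b \left(5 + b\right)$ ($W{\left(b \right)} = \left(5 + b\right) b = b \left(5 + b\right)$)
$\frac{1}{W{\left(\sqrt{-31 + 46} \right)} + z} = \frac{1}{\sqrt{-31 + 46} \left(5 + \sqrt{-31 + 46}\right) + 2807} = \frac{1}{\sqrt{15} \left(5 + \sqrt{15}\right) + 2807} = \frac{1}{2807 + \sqrt{15} \left(5 + \sqrt{15}\right)}$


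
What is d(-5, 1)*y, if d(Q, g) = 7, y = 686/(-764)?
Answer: -2401/382 ≈ -6.2853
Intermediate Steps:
y = -343/382 (y = 686*(-1/764) = -343/382 ≈ -0.89791)
d(-5, 1)*y = 7*(-343/382) = -2401/382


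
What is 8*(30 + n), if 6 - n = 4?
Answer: 256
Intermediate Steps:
n = 2 (n = 6 - 1*4 = 6 - 4 = 2)
8*(30 + n) = 8*(30 + 2) = 8*32 = 256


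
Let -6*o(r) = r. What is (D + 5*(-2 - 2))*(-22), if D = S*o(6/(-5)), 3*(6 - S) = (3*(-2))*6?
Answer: 1804/5 ≈ 360.80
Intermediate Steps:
o(r) = -r/6
S = 18 (S = 6 - 3*(-2)*6/3 = 6 - (-2)*6 = 6 - 1/3*(-36) = 6 + 12 = 18)
D = 18/5 (D = 18*(-1/(-5)) = 18*(-(-1)/5) = 18*(-1/6*(-6/5)) = 18*(1/5) = 18/5 ≈ 3.6000)
(D + 5*(-2 - 2))*(-22) = (18/5 + 5*(-2 - 2))*(-22) = (18/5 + 5*(-4))*(-22) = (18/5 - 20)*(-22) = -82/5*(-22) = 1804/5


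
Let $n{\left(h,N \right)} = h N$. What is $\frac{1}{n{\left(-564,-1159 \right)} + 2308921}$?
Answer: $\frac{1}{2962597} \approx 3.3754 \cdot 10^{-7}$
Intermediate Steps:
$n{\left(h,N \right)} = N h$
$\frac{1}{n{\left(-564,-1159 \right)} + 2308921} = \frac{1}{\left(-1159\right) \left(-564\right) + 2308921} = \frac{1}{653676 + 2308921} = \frac{1}{2962597}$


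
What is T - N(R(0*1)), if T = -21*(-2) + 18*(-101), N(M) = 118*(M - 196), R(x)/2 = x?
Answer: 21352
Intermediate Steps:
R(x) = 2*x
N(M) = -23128 + 118*M (N(M) = 118*(-196 + M) = -23128 + 118*M)
T = -1776 (T = 42 - 1818 = -1776)
T - N(R(0*1)) = -1776 - (-23128 + 118*(2*(0*1))) = -1776 - (-23128 + 118*(2*0)) = -1776 - (-23128 + 118*0) = -1776 - (-23128 + 0) = -1776 - 1*(-23128) = -1776 + 23128 = 21352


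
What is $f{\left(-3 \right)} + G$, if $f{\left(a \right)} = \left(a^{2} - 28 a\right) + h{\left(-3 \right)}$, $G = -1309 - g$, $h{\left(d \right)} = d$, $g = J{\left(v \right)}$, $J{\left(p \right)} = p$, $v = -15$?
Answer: $-1204$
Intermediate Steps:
$g = -15$
$G = -1294$ ($G = -1309 - -15 = -1309 + 15 = -1294$)
$f{\left(a \right)} = -3 + a^{2} - 28 a$ ($f{\left(a \right)} = \left(a^{2} - 28 a\right) - 3 = -3 + a^{2} - 28 a$)
$f{\left(-3 \right)} + G = \left(-3 + \left(-3\right)^{2} - -84\right) - 1294 = \left(-3 + 9 + 84\right) - 1294 = 90 - 1294 = -1204$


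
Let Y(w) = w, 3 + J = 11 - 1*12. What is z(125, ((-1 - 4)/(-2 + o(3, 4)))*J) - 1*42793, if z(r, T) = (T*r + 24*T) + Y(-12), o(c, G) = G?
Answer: -41315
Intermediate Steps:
J = -4 (J = -3 + (11 - 1*12) = -3 + (11 - 12) = -3 - 1 = -4)
z(r, T) = -12 + 24*T + T*r (z(r, T) = (T*r + 24*T) - 12 = (24*T + T*r) - 12 = -12 + 24*T + T*r)
z(125, ((-1 - 4)/(-2 + o(3, 4)))*J) - 1*42793 = (-12 + 24*(((-1 - 4)/(-2 + 4))*(-4)) + (((-1 - 4)/(-2 + 4))*(-4))*125) - 1*42793 = (-12 + 24*(-5/2*(-4)) + (-5/2*(-4))*125) - 42793 = (-12 + 24*(-5*½*(-4)) + (-5*½*(-4))*125) - 42793 = (-12 + 24*(-5/2*(-4)) - 5/2*(-4)*125) - 42793 = (-12 + 24*10 + 10*125) - 42793 = (-12 + 240 + 1250) - 42793 = 1478 - 42793 = -41315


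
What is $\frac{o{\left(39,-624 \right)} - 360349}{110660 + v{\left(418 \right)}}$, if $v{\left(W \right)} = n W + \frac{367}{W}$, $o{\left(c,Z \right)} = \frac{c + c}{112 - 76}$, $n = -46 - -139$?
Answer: $- \frac{451874929}{187516737} \approx -2.4098$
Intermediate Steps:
$n = 93$ ($n = -46 + 139 = 93$)
$o{\left(c,Z \right)} = \frac{c}{18}$ ($o{\left(c,Z \right)} = \frac{2 c}{36} = 2 c \frac{1}{36} = \frac{c}{18}$)
$v{\left(W \right)} = 93 W + \frac{367}{W}$
$\frac{o{\left(39,-624 \right)} - 360349}{110660 + v{\left(418 \right)}} = \frac{\frac{1}{18} \cdot 39 - 360349}{110660 + \left(93 \cdot 418 + \frac{367}{418}\right)} = \frac{\frac{13}{6} - 360349}{110660 + \left(38874 + 367 \cdot \frac{1}{418}\right)} = - \frac{2162081}{6 \left(110660 + \left(38874 + \frac{367}{418}\right)\right)} = - \frac{2162081}{6 \left(110660 + \frac{16249699}{418}\right)} = - \frac{2162081}{6 \cdot \frac{62505579}{418}} = \left(- \frac{2162081}{6}\right) \frac{418}{62505579} = - \frac{451874929}{187516737}$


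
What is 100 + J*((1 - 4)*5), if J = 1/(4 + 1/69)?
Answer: 26665/277 ≈ 96.264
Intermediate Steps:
J = 69/277 (J = 1/(4 + 1/69) = 1/(277/69) = 69/277 ≈ 0.24910)
100 + J*((1 - 4)*5) = 100 + 69*((1 - 4)*5)/277 = 100 + 69*(-3*5)/277 = 100 + (69/277)*(-15) = 100 - 1035/277 = 26665/277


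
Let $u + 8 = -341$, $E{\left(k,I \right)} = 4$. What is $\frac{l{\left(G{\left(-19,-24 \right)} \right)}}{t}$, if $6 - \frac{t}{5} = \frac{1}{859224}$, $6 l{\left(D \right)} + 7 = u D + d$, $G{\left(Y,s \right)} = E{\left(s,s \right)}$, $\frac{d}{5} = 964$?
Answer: $\frac{489328068}{25776715} \approx 18.983$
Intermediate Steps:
$d = 4820$ ($d = 5 \cdot 964 = 4820$)
$G{\left(Y,s \right)} = 4$
$u = -349$ ($u = -8 - 341 = -349$)
$l{\left(D \right)} = \frac{4813}{6} - \frac{349 D}{6}$ ($l{\left(D \right)} = - \frac{7}{6} + \frac{- 349 D + 4820}{6} = - \frac{7}{6} + \frac{4820 - 349 D}{6} = - \frac{7}{6} - \left(- \frac{2410}{3} + \frac{349 D}{6}\right) = \frac{4813}{6} - \frac{349 D}{6}$)
$t = \frac{25776715}{859224}$ ($t = 30 - \frac{5}{859224} = \frac{25776715}{859224} \approx 30.0$)
$\frac{l{\left(G{\left(-19,-24 \right)} \right)}}{t} = \frac{\frac{4813}{6} - \frac{698}{3}}{\frac{25776715}{859224}} = \left(\frac{4813}{6} - \frac{698}{3}\right) \frac{859224}{25776715} = \frac{1139}{2} \cdot \frac{859224}{25776715} = \frac{489328068}{25776715}$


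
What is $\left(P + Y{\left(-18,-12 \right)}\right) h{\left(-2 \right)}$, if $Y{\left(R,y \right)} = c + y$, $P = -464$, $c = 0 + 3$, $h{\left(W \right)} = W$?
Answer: $946$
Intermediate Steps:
$c = 3$
$Y{\left(R,y \right)} = 3 + y$
$\left(P + Y{\left(-18,-12 \right)}\right) h{\left(-2 \right)} = \left(-464 + \left(3 - 12\right)\right) \left(-2\right) = \left(-464 - 9\right) \left(-2\right) = \left(-473\right) \left(-2\right) = 946$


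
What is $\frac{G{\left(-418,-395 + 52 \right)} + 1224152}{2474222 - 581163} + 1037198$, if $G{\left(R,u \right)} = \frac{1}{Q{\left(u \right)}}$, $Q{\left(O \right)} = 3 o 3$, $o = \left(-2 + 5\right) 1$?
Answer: $\frac{53013912286519}{51112593} \approx 1.0372 \cdot 10^{6}$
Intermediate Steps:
$o = 3$ ($o = 3 \cdot 1 = 3$)
$Q{\left(O \right)} = 27$ ($Q{\left(O \right)} = 3 \cdot 3 \cdot 3 = 9 \cdot 3 = 27$)
$G{\left(R,u \right)} = \frac{1}{27}$
$\frac{G{\left(-418,-395 + 52 \right)} + 1224152}{2474222 - 581163} + 1037198 = \frac{\frac{1}{27} + 1224152}{2474222 - 581163} + 1037198 = \frac{33052105}{27 \cdot 1893059} + 1037198 = \frac{33052105}{27} \cdot \frac{1}{1893059} + 1037198 = \frac{33052105}{51112593} + 1037198 = \frac{53013912286519}{51112593}$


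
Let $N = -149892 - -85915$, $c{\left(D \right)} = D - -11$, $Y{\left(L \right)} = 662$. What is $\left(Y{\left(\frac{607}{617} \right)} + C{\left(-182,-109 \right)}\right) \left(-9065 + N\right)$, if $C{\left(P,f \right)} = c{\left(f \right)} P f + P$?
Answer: $141967645048$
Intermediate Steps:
$c{\left(D \right)} = 11 + D$ ($c{\left(D \right)} = D + 11 = 11 + D$)
$N = -63977$ ($N = -149892 + 85915 = -63977$)
$C{\left(P,f \right)} = P + P f \left(11 + f\right)$ ($C{\left(P,f \right)} = \left(11 + f\right) P f + P = P \left(11 + f\right) f + P = P f \left(11 + f\right) + P = P + P f \left(11 + f\right)$)
$\left(Y{\left(\frac{607}{617} \right)} + C{\left(-182,-109 \right)}\right) \left(-9065 + N\right) = \left(662 - 182 \left(1 - 109 \left(11 - 109\right)\right)\right) \left(-9065 - 63977\right) = \left(662 - 182 \left(1 - -10682\right)\right) \left(-73042\right) = \left(662 - 182 \left(1 + 10682\right)\right) \left(-73042\right) = \left(662 - 1944306\right) \left(-73042\right) = \left(-1943644\right) \left(-73042\right) = 141967645048$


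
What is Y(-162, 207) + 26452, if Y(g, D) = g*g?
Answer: 52696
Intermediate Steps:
Y(g, D) = g²
Y(-162, 207) + 26452 = (-162)² + 26452 = 26244 + 26452 = 52696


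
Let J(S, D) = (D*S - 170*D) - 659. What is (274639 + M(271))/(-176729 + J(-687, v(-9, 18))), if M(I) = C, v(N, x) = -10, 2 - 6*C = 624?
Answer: -411803/253227 ≈ -1.6262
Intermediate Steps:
C = -311/3 (C = ⅓ - ⅙*624 = ⅓ - 104 = -311/3 ≈ -103.67)
M(I) = -311/3
J(S, D) = -659 - 170*D + D*S (J(S, D) = (-170*D + D*S) - 659 = -659 - 170*D + D*S)
(274639 + M(271))/(-176729 + J(-687, v(-9, 18))) = (274639 - 311/3)/(-176729 + (-659 - 170*(-10) - 10*(-687))) = 823606/(3*(-176729 + (-659 + 1700 + 6870))) = 823606/(3*(-176729 + 7911)) = (823606/3)/(-168818) = (823606/3)*(-1/168818) = -411803/253227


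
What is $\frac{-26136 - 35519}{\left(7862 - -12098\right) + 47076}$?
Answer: $- \frac{61655}{67036} \approx -0.91973$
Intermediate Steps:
$\frac{-26136 - 35519}{\left(7862 - -12098\right) + 47076} = - \frac{61655}{\left(7862 + 12098\right) + 47076} = - \frac{61655}{19960 + 47076} = - \frac{61655}{67036}$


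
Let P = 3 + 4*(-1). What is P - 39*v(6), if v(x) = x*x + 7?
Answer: -1678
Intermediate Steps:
v(x) = 7 + x² (v(x) = x² + 7 = 7 + x²)
P = -1 (P = 3 - 4 = -1)
P - 39*v(6) = -1 - 39*(7 + 6²) = -1 - 39*(7 + 36) = -1 - 39*43 = -1 - 1677 = -1678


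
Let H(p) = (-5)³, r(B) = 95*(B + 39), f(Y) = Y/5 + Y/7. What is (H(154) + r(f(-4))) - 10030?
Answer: -46062/7 ≈ -6580.3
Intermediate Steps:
f(Y) = 12*Y/35 (f(Y) = Y*(⅕) + Y*(⅐) = Y/5 + Y/7 = 12*Y/35)
r(B) = 3705 + 95*B (r(B) = 95*(39 + B) = 3705 + 95*B)
H(p) = -125
(H(154) + r(f(-4))) - 10030 = (-125 + (3705 + 95*((12/35)*(-4)))) - 10030 = (-125 + (3705 + 95*(-48/35))) - 10030 = (-125 + (3705 - 912/7)) - 10030 = (-125 + 25023/7) - 10030 = 24148/7 - 10030 = -46062/7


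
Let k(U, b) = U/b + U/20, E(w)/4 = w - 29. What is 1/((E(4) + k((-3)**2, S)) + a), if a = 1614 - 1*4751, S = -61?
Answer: -1220/3948771 ≈ -0.00030896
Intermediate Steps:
E(w) = -116 + 4*w (E(w) = 4*(w - 29) = 4*(-29 + w) = -116 + 4*w)
k(U, b) = U/20 + U/b (k(U, b) = U/b + U*(1/20) = U/b + U/20 = U/20 + U/b)
a = -3137 (a = 1614 - 4751 = -3137)
1/((E(4) + k((-3)**2, S)) + a) = 1/(((-116 + 4*4) + ((1/20)*(-3)**2 + (-3)**2/(-61))) - 3137) = 1/(((-116 + 16) + ((1/20)*9 + 9*(-1/61))) - 3137) = 1/((-100 + (9/20 - 9/61)) - 3137) = 1/((-100 + 369/1220) - 3137) = 1/(-121631/1220 - 3137) = 1/(-3948771/1220) = -1220/3948771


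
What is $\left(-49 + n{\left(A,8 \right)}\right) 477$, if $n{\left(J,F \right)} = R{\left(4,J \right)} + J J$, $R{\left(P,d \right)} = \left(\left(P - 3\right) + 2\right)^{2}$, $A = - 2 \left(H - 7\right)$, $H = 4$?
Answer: $-1908$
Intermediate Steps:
$A = 6$ ($A = - 2 \left(4 - 7\right) = \left(-2\right) \left(-3\right) = 6$)
$R{\left(P,d \right)} = \left(-1 + P\right)^{2}$ ($R{\left(P,d \right)} = \left(\left(-3 + P\right) + 2\right)^{2} = \left(-1 + P\right)^{2}$)
$n{\left(J,F \right)} = 9 + J^{2}$ ($n{\left(J,F \right)} = \left(-1 + 4\right)^{2} + J J = 3^{2} + J^{2} = 9 + J^{2}$)
$\left(-49 + n{\left(A,8 \right)}\right) 477 = \left(-49 + \left(9 + 6^{2}\right)\right) 477 = \left(-49 + \left(9 + 36\right)\right) 477 = \left(-49 + 45\right) 477 = \left(-4\right) 477 = -1908$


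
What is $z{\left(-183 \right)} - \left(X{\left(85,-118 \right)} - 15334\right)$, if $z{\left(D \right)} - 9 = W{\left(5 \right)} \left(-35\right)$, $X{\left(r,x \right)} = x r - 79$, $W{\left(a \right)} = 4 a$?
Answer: $24752$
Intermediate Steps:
$X{\left(r,x \right)} = -79 + r x$ ($X{\left(r,x \right)} = r x - 79 = -79 + r x$)
$z{\left(D \right)} = -691$ ($z{\left(D \right)} = 9 + 4 \cdot 5 \left(-35\right) = 9 + 20 \left(-35\right) = 9 - 700 = -691$)
$z{\left(-183 \right)} - \left(X{\left(85,-118 \right)} - 15334\right) = -691 - \left(\left(-79 + 85 \left(-118\right)\right) - 15334\right) = -691 - \left(\left(-79 - 10030\right) - 15334\right) = -691 - \left(-10109 - 15334\right) = -691 - -25443 = -691 + 25443 = 24752$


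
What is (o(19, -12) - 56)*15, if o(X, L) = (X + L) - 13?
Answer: -930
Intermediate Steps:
o(X, L) = -13 + L + X (o(X, L) = (L + X) - 13 = -13 + L + X)
(o(19, -12) - 56)*15 = ((-13 - 12 + 19) - 56)*15 = (-6 - 56)*15 = -62*15 = -930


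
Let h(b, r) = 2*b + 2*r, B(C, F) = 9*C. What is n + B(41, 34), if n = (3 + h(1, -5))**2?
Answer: 394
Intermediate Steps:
n = 25 (n = (3 + (2*1 + 2*(-5)))**2 = (3 + (2 - 10))**2 = (3 - 8)**2 = (-5)**2 = 25)
n + B(41, 34) = 25 + 9*41 = 25 + 369 = 394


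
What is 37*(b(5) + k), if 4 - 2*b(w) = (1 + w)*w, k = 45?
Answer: 1184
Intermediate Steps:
b(w) = 2 - w*(1 + w)/2 (b(w) = 2 - (1 + w)*w/2 = 2 - w*(1 + w)/2)
37*(b(5) + k) = 37*((2 - ½*5 - ½*5²) + 45) = 37*((2 - 5/2 - ½*25) + 45) = 37*((2 - 5/2 - 25/2) + 45) = 37*(-13 + 45) = 37*32 = 1184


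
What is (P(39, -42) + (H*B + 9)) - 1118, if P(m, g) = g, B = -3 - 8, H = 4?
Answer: -1195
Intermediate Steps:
B = -11
(P(39, -42) + (H*B + 9)) - 1118 = (-42 + (4*(-11) + 9)) - 1118 = (-42 + (-44 + 9)) - 1118 = (-42 - 35) - 1118 = -77 - 1118 = -1195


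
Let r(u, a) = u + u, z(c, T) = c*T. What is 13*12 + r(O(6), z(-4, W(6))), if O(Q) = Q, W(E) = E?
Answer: 168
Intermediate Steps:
z(c, T) = T*c
r(u, a) = 2*u
13*12 + r(O(6), z(-4, W(6))) = 13*12 + 2*6 = 156 + 12 = 168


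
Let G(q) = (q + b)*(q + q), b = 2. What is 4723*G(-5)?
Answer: 141690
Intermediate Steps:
G(q) = 2*q*(2 + q) (G(q) = (q + 2)*(q + q) = (2 + q)*(2*q) = 2*q*(2 + q))
4723*G(-5) = 4723*(2*(-5)*(2 - 5)) = 4723*(2*(-5)*(-3)) = 4723*30 = 141690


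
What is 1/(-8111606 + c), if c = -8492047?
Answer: -1/16603653 ≈ -6.0228e-8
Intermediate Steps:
1/(-8111606 + c) = 1/(-8111606 - 8492047) = 1/(-16603653) = -1/16603653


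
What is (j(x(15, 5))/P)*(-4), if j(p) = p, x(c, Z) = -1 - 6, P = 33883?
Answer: 28/33883 ≈ 0.00082637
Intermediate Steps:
x(c, Z) = -7
(j(x(15, 5))/P)*(-4) = -7/33883*(-4) = 28/33883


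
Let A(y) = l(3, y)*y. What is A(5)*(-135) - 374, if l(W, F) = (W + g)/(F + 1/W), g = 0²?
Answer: -12059/16 ≈ -753.69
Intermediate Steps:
g = 0
l(W, F) = W/(F + 1/W) (l(W, F) = (W + 0)/(F + 1/W) = W/(F + 1/W))
A(y) = 9*y/(1 + 3*y) (A(y) = (3²/(1 + y*3))*y = (9/(1 + 3*y))*y = 9*y/(1 + 3*y))
A(5)*(-135) - 374 = (9*5/(1 + 3*5))*(-135) - 374 = (9*5/(1 + 15))*(-135) - 374 = (9*5/16)*(-135) - 374 = (9*5*(1/16))*(-135) - 374 = (45/16)*(-135) - 374 = -6075/16 - 374 = -12059/16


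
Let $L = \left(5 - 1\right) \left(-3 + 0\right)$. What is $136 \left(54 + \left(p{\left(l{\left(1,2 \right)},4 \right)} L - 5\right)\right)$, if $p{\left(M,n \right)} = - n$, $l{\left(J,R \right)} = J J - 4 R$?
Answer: $13192$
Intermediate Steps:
$l{\left(J,R \right)} = J^{2} - 4 R$
$L = -12$ ($L = 4 \left(-3\right) = -12$)
$136 \left(54 + \left(p{\left(l{\left(1,2 \right)},4 \right)} L - 5\right)\right) = 136 \left(54 - \left(5 - \left(-1\right) 4 \left(-12\right)\right)\right) = 136 \left(54 - -43\right) = 136 \left(54 + \left(48 - 5\right)\right) = 136 \left(54 + 43\right) = 136 \cdot 97 = 13192$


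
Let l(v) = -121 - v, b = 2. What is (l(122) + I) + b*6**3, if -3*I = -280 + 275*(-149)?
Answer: 41822/3 ≈ 13941.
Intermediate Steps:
I = 41255/3 (I = -(-280 + 275*(-149))/3 = -(-280 - 40975)/3 = -1/3*(-41255) = 41255/3 ≈ 13752.)
(l(122) + I) + b*6**3 = ((-121 - 1*122) + 41255/3) + 2*6**3 = ((-121 - 122) + 41255/3) + 2*216 = (-243 + 41255/3) + 432 = 40526/3 + 432 = 41822/3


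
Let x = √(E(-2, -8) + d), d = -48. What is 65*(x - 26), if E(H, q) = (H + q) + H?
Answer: -1690 + 130*I*√15 ≈ -1690.0 + 503.49*I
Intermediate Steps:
E(H, q) = q + 2*H
x = 2*I*√15 (x = √((-8 + 2*(-2)) - 48) = √((-8 - 4) - 48) = √(-12 - 48) = √(-60) = 2*I*√15 ≈ 7.746*I)
65*(x - 26) = 65*(2*I*√15 - 26) = 65*(-26 + 2*I*√15) = -1690 + 130*I*√15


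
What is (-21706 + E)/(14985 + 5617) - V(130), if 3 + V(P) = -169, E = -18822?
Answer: 1751508/10301 ≈ 170.03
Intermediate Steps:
V(P) = -172 (V(P) = -3 - 169 = -172)
(-21706 + E)/(14985 + 5617) - V(130) = (-21706 - 18822)/(14985 + 5617) - 1*(-172) = -40528/20602 + 172 = -40528*1/20602 + 172 = -20264/10301 + 172 = 1751508/10301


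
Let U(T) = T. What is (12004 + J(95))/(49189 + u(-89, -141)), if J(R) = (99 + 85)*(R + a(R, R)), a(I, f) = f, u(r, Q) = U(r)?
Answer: 11741/12275 ≈ 0.95650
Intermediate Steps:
u(r, Q) = r
J(R) = 368*R (J(R) = (99 + 85)*(R + R) = 184*(2*R) = 368*R)
(12004 + J(95))/(49189 + u(-89, -141)) = (12004 + 368*95)/(49189 - 89) = (12004 + 34960)/49100 = 46964*(1/49100) = 11741/12275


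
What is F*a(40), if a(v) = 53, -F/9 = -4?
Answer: 1908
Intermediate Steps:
F = 36 (F = -9*(-4) = 36)
F*a(40) = 36*53 = 1908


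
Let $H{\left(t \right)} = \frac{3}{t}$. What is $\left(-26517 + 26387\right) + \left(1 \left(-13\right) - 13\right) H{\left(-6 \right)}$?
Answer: $-117$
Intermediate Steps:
$\left(-26517 + 26387\right) + \left(1 \left(-13\right) - 13\right) H{\left(-6 \right)} = \left(-26517 + 26387\right) + \left(1 \left(-13\right) - 13\right) \frac{3}{-6} = -130 + \left(-13 - 13\right) 3 \left(- \frac{1}{6}\right) = -130 - -13 = -130 + 13 = -117$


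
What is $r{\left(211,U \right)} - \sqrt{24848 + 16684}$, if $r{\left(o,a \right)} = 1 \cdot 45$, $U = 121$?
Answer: $45 - 2 \sqrt{10383} \approx -158.79$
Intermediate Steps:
$r{\left(o,a \right)} = 45$
$r{\left(211,U \right)} - \sqrt{24848 + 16684} = 45 - \sqrt{24848 + 16684} = 45 - \sqrt{41532} = 45 - 2 \sqrt{10383}$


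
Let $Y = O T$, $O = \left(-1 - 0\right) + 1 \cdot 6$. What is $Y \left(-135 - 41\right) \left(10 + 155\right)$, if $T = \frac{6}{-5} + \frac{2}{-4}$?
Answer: $246840$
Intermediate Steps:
$O = 5$ ($O = \left(-1 + 0\right) + 6 = -1 + 6 = 5$)
$T = - \frac{17}{10}$ ($T = 6 \left(- \frac{1}{5}\right) + 2 \left(- \frac{1}{4}\right) = - \frac{6}{5} - \frac{1}{2} = - \frac{17}{10} \approx -1.7$)
$Y = - \frac{17}{2}$ ($Y = 5 \left(- \frac{17}{10}\right) = - \frac{17}{2} \approx -8.5$)
$Y \left(-135 - 41\right) \left(10 + 155\right) = - \frac{17 \left(-135 - 41\right) \left(10 + 155\right)}{2} = - \frac{17 \left(\left(-176\right) 165\right)}{2} = \left(- \frac{17}{2}\right) \left(-29040\right) = 246840$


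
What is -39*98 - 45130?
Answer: -48952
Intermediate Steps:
-39*98 - 45130 = -3822 - 45130 = -48952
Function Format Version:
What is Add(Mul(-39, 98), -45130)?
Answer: -48952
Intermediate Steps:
Add(Mul(-39, 98), -45130) = Add(-3822, -45130) = -48952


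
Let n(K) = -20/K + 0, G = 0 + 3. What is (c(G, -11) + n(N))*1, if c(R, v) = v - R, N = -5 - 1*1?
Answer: -32/3 ≈ -10.667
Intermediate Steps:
G = 3
N = -6 (N = -5 - 1 = -6)
n(K) = -20/K (n(K) = -20/K + 0 = -20/K)
(c(G, -11) + n(N))*1 = ((-11 - 1*3) - 20/(-6))*1 = ((-11 - 3) - 20*(-⅙))*1 = (-14 + 10/3)*1 = -32/3*1 = -32/3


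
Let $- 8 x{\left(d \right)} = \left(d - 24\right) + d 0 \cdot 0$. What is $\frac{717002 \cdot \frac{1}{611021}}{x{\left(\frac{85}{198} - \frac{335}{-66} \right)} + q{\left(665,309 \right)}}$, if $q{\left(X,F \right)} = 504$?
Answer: $\frac{567865584}{245018809979} \approx 0.0023176$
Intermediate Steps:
$x{\left(d \right)} = 3 - \frac{d}{8}$ ($x{\left(d \right)} = - \frac{\left(d - 24\right) + d 0 \cdot 0}{8} = - \frac{\left(d - 24\right) + 0 \cdot 0}{8} = - \frac{\left(-24 + d\right) + 0}{8} = - \frac{-24 + d}{8} = 3 - \frac{d}{8}$)
$\frac{717002 \cdot \frac{1}{611021}}{x{\left(\frac{85}{198} - \frac{335}{-66} \right)} + q{\left(665,309 \right)}} = \frac{717002 \cdot \frac{1}{611021}}{\left(3 - \frac{\frac{85}{198} - \frac{335}{-66}}{8}\right) + 504} = \frac{717002 \cdot \frac{1}{611021}}{\left(3 - \frac{85 \cdot \frac{1}{198} - - \frac{335}{66}}{8}\right) + 504} = \frac{717002}{611021 \left(\left(3 - \frac{\frac{85}{198} + \frac{335}{66}}{8}\right) + 504\right)} = \frac{717002}{611021 \left(\left(3 - \frac{545}{792}\right) + 504\right)} = \frac{717002}{611021 \left(\frac{1831}{792} + 504\right)} = \frac{717002}{611021 \cdot \frac{400999}{792}} = \frac{717002}{611021} \cdot \frac{792}{400999} = \frac{567865584}{245018809979}$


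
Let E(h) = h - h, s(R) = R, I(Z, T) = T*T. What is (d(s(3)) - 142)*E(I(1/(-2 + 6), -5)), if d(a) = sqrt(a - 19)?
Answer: 0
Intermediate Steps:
I(Z, T) = T**2
E(h) = 0
d(a) = sqrt(-19 + a)
(d(s(3)) - 142)*E(I(1/(-2 + 6), -5)) = (sqrt(-19 + 3) - 142)*0 = (sqrt(-16) - 142)*0 = (4*I - 142)*0 = (-142 + 4*I)*0 = 0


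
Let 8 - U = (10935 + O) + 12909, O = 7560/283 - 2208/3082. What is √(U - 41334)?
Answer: I*√23439233743066/18961 ≈ 255.33*I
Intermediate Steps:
O = 492936/18961 (O = 7560*(1/283) - 2208*1/3082 = 7560/283 - 48/67 = 492936/18961 ≈ 25.997)
U = -452447332/18961 (U = 8 - ((10935 + 492936/18961) + 12909) = 8 - (207831471/18961 + 12909) = 8 - 1*452599020/18961 = 8 - 452599020/18961 = -452447332/18961 ≈ -23862.)
√(U - 41334) = √(-452447332/18961 - 41334) = √(-1236181306/18961) = I*√23439233743066/18961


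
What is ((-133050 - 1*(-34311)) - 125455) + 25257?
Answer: -198937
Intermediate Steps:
((-133050 - 1*(-34311)) - 125455) + 25257 = ((-133050 + 34311) - 125455) + 25257 = (-98739 - 125455) + 25257 = -224194 + 25257 = -198937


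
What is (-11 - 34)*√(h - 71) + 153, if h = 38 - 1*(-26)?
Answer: 153 - 45*I*√7 ≈ 153.0 - 119.06*I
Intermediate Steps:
h = 64 (h = 38 + 26 = 64)
(-11 - 34)*√(h - 71) + 153 = (-11 - 34)*√(64 - 71) + 153 = -45*I*√7 + 153 = 153 - 45*I*√7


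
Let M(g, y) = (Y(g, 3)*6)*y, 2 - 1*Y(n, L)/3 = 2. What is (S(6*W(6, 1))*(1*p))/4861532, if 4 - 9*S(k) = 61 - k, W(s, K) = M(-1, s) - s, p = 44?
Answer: -341/3646149 ≈ -9.3523e-5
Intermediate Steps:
Y(n, L) = 0 (Y(n, L) = 6 - 3*2 = 6 - 6 = 0)
M(g, y) = 0 (M(g, y) = (0*6)*y = 0*y = 0)
W(s, K) = -s (W(s, K) = 0 - s = -s)
S(k) = -19/3 + k/9 (S(k) = 4/9 - (61 - k)/9 = 4/9 + (-61/9 + k/9) = -19/3 + k/9)
(S(6*W(6, 1))*(1*p))/4861532 = ((-19/3 + (6*(-1*6))/9)*(1*44))/4861532 = ((-19/3 + (6*(-6))/9)*44)*(1/4861532) = ((-19/3 + (1/9)*(-36))*44)*(1/4861532) = ((-19/3 - 4)*44)*(1/4861532) = -31/3*44*(1/4861532) = -1364/3*1/4861532 = -341/3646149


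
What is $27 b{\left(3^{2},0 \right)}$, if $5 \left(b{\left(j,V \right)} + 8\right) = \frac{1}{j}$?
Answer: $- \frac{1077}{5} \approx -215.4$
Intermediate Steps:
$b{\left(j,V \right)} = -8 + \frac{1}{5 j}$
$27 b{\left(3^{2},0 \right)} = 27 \left(-8 + \frac{1}{5 \cdot 3^{2}}\right) = 27 \left(-8 + \frac{1}{5 \cdot 9}\right) = 27 \left(-8 + \frac{1}{5} \cdot \frac{1}{9}\right) = 27 \left(-8 + \frac{1}{45}\right) = 27 \left(- \frac{359}{45}\right) = - \frac{1077}{5}$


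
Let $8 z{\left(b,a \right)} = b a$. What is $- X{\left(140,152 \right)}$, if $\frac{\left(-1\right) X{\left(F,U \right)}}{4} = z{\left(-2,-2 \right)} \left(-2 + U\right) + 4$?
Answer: $316$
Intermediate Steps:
$z{\left(b,a \right)} = \frac{a b}{8}$ ($z{\left(b,a \right)} = \frac{b a}{8} = \frac{a b}{8}$)
$X{\left(F,U \right)} = -12 - 2 U$ ($X{\left(F,U \right)} = - 4 \left(\frac{1}{8} \left(-2\right) \left(-2\right) \left(-2 + U\right) + 4\right) = - 4 \left(\frac{-2 + U}{2} + 4\right) = - 4 \left(\left(-1 + \frac{U}{2}\right) + 4\right) = - 4 \left(3 + \frac{U}{2}\right) = -12 - 2 U$)
$- X{\left(140,152 \right)} = - (-12 - 304) = \left(-1\right) \left(-316\right) = 316$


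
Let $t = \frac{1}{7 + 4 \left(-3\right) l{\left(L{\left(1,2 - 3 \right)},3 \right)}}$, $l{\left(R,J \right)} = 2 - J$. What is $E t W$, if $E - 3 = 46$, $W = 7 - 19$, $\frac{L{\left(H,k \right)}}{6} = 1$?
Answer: $- \frac{588}{19} \approx -30.947$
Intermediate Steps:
$L{\left(H,k \right)} = 6$ ($L{\left(H,k \right)} = 6 \cdot 1 = 6$)
$W = -12$ ($W = 7 - 19 = -12$)
$E = 49$ ($E = 3 + 46 = 49$)
$t = \frac{1}{19}$ ($t = \frac{1}{7 + 4 \left(-3\right) \left(2 - 3\right)} = \frac{1}{7 - 12 \left(2 - 3\right)} = \frac{1}{7 - -12} = \frac{1}{7 + 12} = \frac{1}{19} \approx 0.052632$)
$E t W = 49 \cdot \frac{1}{19} \left(-12\right) = \frac{49}{19} \left(-12\right) = - \frac{588}{19}$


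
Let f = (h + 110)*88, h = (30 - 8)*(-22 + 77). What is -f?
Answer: -116160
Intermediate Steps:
h = 1210 (h = 22*55 = 1210)
f = 116160 (f = (1210 + 110)*88 = 1320*88 = 116160)
-f = -1*116160 = -116160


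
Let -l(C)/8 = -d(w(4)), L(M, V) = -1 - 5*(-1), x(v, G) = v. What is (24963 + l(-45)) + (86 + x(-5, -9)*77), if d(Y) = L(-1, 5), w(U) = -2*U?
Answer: 24696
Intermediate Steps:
L(M, V) = 4 (L(M, V) = -1 + 5 = 4)
d(Y) = 4
l(C) = 32 (l(C) = -(-8)*4 = -8*(-4) = 32)
(24963 + l(-45)) + (86 + x(-5, -9)*77) = (24963 + 32) + (86 - 5*77) = 24995 + (86 - 385) = 24995 - 299 = 24696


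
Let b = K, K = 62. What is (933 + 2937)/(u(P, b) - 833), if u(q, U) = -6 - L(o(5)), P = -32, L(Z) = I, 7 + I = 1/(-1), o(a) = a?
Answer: -1290/277 ≈ -4.6570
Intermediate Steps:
I = -8 (I = -7 + 1/(-1) = -7 - 1 = -8)
L(Z) = -8
b = 62
u(q, U) = 2 (u(q, U) = -6 - 1*(-8) = -6 + 8 = 2)
(933 + 2937)/(u(P, b) - 833) = (933 + 2937)/(2 - 833) = 3870/(-831) = 3870*(-1/831) = -1290/277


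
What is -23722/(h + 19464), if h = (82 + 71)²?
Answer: -23722/42873 ≈ -0.55331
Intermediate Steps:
h = 23409 (h = 153² = 23409)
-23722/(h + 19464) = -23722/(23409 + 19464) = -23722/42873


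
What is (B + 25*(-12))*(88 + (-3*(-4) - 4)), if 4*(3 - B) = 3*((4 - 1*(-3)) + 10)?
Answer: -29736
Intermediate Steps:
B = -39/4 (B = 3 - 3*((4 - 1*(-3)) + 10)/4 = 3 - 3*((4 + 3) + 10)/4 = 3 - 3*(7 + 10)/4 = 3 - 3*17/4 = 3 - 1/4*51 = 3 - 51/4 = -39/4 ≈ -9.7500)
(B + 25*(-12))*(88 + (-3*(-4) - 4)) = (-39/4 + 25*(-12))*(88 + (-3*(-4) - 4)) = (-39/4 - 300)*(88 + (12 - 4)) = -1239*(88 + 8)/4 = -1239/4*96 = -29736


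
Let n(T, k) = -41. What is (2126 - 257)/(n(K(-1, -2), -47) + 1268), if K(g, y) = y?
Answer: 623/409 ≈ 1.5232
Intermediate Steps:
(2126 - 257)/(n(K(-1, -2), -47) + 1268) = (2126 - 257)/(-41 + 1268) = 1869/1227 = 1869*(1/1227) = 623/409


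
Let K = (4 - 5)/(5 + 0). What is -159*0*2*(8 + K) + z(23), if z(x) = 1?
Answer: 1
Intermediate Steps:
K = -1/5 ≈ -0.20000
-159*0*2*(8 + K) + z(23) = -159*0*2*(8 - 1/5) + 1 = -0*39/5 + 1 = -159*0 + 1 = 0 + 1 = 1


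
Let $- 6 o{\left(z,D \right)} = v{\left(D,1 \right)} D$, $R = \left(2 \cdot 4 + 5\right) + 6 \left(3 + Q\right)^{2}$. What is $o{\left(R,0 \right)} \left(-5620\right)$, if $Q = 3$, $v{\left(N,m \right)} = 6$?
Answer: $0$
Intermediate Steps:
$R = 229$ ($R = \left(2 \cdot 4 + 5\right) + 6 \left(3 + 3\right)^{2} = \left(8 + 5\right) + 6 \cdot 6^{2} = 13 + 6 \cdot 36 = 13 + 216 = 229$)
$o{\left(z,D \right)} = - D$ ($o{\left(z,D \right)} = - \frac{6 D}{6} = - D$)
$o{\left(R,0 \right)} \left(-5620\right) = \left(-1\right) 0 \left(-5620\right) = 0 \left(-5620\right) = 0$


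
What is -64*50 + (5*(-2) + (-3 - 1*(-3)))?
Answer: -3210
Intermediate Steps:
-64*50 + (5*(-2) + (-3 - 1*(-3))) = -3200 + (-10 + (-3 + 3)) = -3200 + (-10 + 0) = -3200 - 10 = -3210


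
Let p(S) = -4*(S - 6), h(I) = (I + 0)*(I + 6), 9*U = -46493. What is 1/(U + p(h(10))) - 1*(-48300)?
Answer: 2513387091/52037 ≈ 48300.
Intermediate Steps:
U = -46493/9 (U = (⅑)*(-46493) = -46493/9 ≈ -5165.9)
h(I) = I*(6 + I)
p(S) = 24 - 4*S (p(S) = -4*(-6 + S) = 24 - 4*S)
1/(U + p(h(10))) - 1*(-48300) = 1/(-46493/9 + (24 - 40*(6 + 10))) - 1*(-48300) = 1/(-46493/9 + (24 - 40*16)) + 48300 = 1/(-46493/9 + (24 - 4*160)) + 48300 = 1/(-46493/9 + (24 - 640)) + 48300 = 1/(-46493/9 - 616) + 48300 = 1/(-52037/9) + 48300 = -9/52037 + 48300 = 2513387091/52037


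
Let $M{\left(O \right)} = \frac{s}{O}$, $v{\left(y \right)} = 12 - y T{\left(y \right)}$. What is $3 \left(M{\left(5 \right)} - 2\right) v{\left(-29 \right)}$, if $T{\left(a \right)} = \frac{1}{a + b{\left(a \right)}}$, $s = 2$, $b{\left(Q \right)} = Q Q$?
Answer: $- \frac{2022}{35} \approx -57.771$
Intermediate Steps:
$b{\left(Q \right)} = Q^{2}$
$T{\left(a \right)} = \frac{1}{a + a^{2}}$
$v{\left(y \right)} = 12 - \frac{1}{1 + y}$ ($v{\left(y \right)} = 12 - y \frac{1}{y \left(1 + y\right)} = 12 - \frac{1}{1 + y}$)
$M{\left(O \right)} = \frac{2}{O}$
$3 \left(M{\left(5 \right)} - 2\right) v{\left(-29 \right)} = 3 \left(\frac{2}{5} - 2\right) \frac{11 + 12 \left(-29\right)}{1 - 29} = 3 \left(2 \cdot \frac{1}{5} - 2\right) \frac{11 - 348}{-28} = 3 \left(\frac{2}{5} - 2\right) \left(\left(- \frac{1}{28}\right) \left(-337\right)\right) = 3 \left(- \frac{8}{5}\right) \frac{337}{28} = \left(- \frac{24}{5}\right) \frac{337}{28} = - \frac{2022}{35}$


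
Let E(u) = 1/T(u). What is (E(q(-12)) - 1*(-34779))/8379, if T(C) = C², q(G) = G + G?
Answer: 2861815/689472 ≈ 4.1507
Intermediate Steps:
q(G) = 2*G
E(u) = u⁻² (E(u) = 1/(u²) = u⁻²)
(E(q(-12)) - 1*(-34779))/8379 = ((2*(-12))⁻² - 1*(-34779))/8379 = ((-24)⁻² + 34779)*(1/8379) = (1/576 + 34779)*(1/8379) = (20032705/576)*(1/8379) = 2861815/689472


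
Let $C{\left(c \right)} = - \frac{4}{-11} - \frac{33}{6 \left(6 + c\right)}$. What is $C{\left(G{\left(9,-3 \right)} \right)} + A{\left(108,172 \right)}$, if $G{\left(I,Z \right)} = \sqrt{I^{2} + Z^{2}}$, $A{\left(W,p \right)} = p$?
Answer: $\frac{34249}{198} - \frac{11 \sqrt{10}}{36} \approx 172.01$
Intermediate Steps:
$C{\left(c \right)} = \frac{4}{11} - \frac{33}{36 + 6 c}$ ($C{\left(c \right)} = \left(-4\right) \left(- \frac{1}{11}\right) - \frac{33}{36 + 6 c} = \frac{4}{11} - \frac{33}{36 + 6 c}$)
$C{\left(G{\left(9,-3 \right)} \right)} + A{\left(108,172 \right)} = \frac{-73 + 8 \sqrt{9^{2} + \left(-3\right)^{2}}}{22 \left(6 + \sqrt{9^{2} + \left(-3\right)^{2}}\right)} + 172 = \frac{-73 + 8 \sqrt{81 + 9}}{22 \left(6 + \sqrt{81 + 9}\right)} + 172 = \frac{-73 + 8 \sqrt{90}}{22 \left(6 + \sqrt{90}\right)} + 172 = \frac{-73 + 8 \cdot 3 \sqrt{10}}{22 \left(6 + 3 \sqrt{10}\right)} + 172 = \frac{-73 + 24 \sqrt{10}}{22 \left(6 + 3 \sqrt{10}\right)} + 172 = 172 + \frac{-73 + 24 \sqrt{10}}{22 \left(6 + 3 \sqrt{10}\right)}$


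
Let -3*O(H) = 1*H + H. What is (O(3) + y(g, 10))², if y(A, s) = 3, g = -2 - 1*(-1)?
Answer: 1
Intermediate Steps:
g = -1 (g = -2 + 1 = -1)
O(H) = -2*H/3 (O(H) = -(1*H + H)/3 = -(H + H)/3 = -2*H/3)
(O(3) + y(g, 10))² = (-⅔*3 + 3)² = (-2 + 3)² = 1² = 1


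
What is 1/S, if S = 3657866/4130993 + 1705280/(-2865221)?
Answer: 11836207894453/3436094735346 ≈ 3.4447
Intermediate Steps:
S = 3436094735346/11836207894453 (S = 3657866*(1/4130993) + 1705280*(-1/2865221) = 3657866/4130993 - 1705280/2865221 = 3436094735346/11836207894453 ≈ 0.29030)
1/S = 1/(3436094735346/11836207894453) = 11836207894453/3436094735346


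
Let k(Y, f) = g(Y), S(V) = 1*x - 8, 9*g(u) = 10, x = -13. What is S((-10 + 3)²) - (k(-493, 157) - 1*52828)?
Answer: 475253/9 ≈ 52806.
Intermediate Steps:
g(u) = 10/9 (g(u) = (⅑)*10 = 10/9)
S(V) = -21 (S(V) = 1*(-13) - 8 = -13 - 8 = -21)
k(Y, f) = 10/9
S((-10 + 3)²) - (k(-493, 157) - 1*52828) = -21 - (10/9 - 1*52828) = -21 - (10/9 - 52828) = -21 - 1*(-475442/9) = -21 + 475442/9 = 475253/9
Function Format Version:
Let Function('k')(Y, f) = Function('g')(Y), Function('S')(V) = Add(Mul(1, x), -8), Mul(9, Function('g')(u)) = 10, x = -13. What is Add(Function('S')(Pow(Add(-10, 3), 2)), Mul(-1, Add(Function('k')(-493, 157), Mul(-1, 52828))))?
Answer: Rational(475253, 9) ≈ 52806.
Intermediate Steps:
Function('g')(u) = Rational(10, 9) (Function('g')(u) = Mul(Rational(1, 9), 10) = Rational(10, 9))
Function('S')(V) = -21 (Function('S')(V) = Add(Mul(1, -13), -8) = Add(-13, -8) = -21)
Function('k')(Y, f) = Rational(10, 9)
Add(Function('S')(Pow(Add(-10, 3), 2)), Mul(-1, Add(Function('k')(-493, 157), Mul(-1, 52828)))) = Add(-21, Mul(-1, Add(Rational(10, 9), Mul(-1, 52828)))) = Add(-21, Mul(-1, Add(Rational(10, 9), -52828))) = Add(-21, Mul(-1, Rational(-475442, 9))) = Add(-21, Rational(475442, 9)) = Rational(475253, 9)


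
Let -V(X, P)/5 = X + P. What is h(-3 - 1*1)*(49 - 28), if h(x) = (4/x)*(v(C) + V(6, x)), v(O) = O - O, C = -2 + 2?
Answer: 210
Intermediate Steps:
V(X, P) = -5*P - 5*X (V(X, P) = -5*(X + P) = -5*(P + X) = -5*P - 5*X)
C = 0
v(O) = 0
h(x) = 4*(-30 - 5*x)/x (h(x) = (4/x)*(0 + (-5*x - 5*6)) = (4/x)*(0 + (-5*x - 30)) = (4/x)*(0 + (-30 - 5*x)) = (4/x)*(-30 - 5*x) = 4*(-30 - 5*x)/x)
h(-3 - 1*1)*(49 - 28) = (-20 - 120/(-3 - 1*1))*(49 - 28) = (-20 - 120/(-3 - 1))*21 = (-20 - 120/(-4))*21 = (-20 - 120*(-¼))*21 = (-20 + 30)*21 = 10*21 = 210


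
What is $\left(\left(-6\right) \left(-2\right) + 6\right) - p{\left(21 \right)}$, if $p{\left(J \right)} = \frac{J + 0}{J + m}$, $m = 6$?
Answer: $\frac{155}{9} \approx 17.222$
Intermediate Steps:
$p{\left(J \right)} = \frac{J}{6 + J}$ ($p{\left(J \right)} = \frac{J + 0}{J + 6} = \frac{J}{6 + J}$)
$\left(\left(-6\right) \left(-2\right) + 6\right) - p{\left(21 \right)} = \left(\left(-6\right) \left(-2\right) + 6\right) - \frac{21}{6 + 21} = \left(12 + 6\right) - \frac{21}{27} = 18 - 21 \cdot \frac{1}{27} = 18 - \frac{7}{9} = \frac{155}{9}$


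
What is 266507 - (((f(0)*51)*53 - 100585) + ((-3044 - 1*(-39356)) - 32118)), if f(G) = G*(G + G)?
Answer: 362898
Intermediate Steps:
f(G) = 2*G² (f(G) = G*(2*G) = 2*G²)
266507 - (((f(0)*51)*53 - 100585) + ((-3044 - 1*(-39356)) - 32118)) = 266507 - ((((2*0²)*51)*53 - 100585) + ((-3044 - 1*(-39356)) - 32118)) = 266507 - ((((2*0)*51)*53 - 100585) + ((-3044 + 39356) - 32118)) = 266507 - (((0*51)*53 - 100585) + (36312 - 32118)) = 266507 - ((0*53 - 100585) + 4194) = 266507 - ((0 - 100585) + 4194) = 266507 - (-100585 + 4194) = 266507 - 1*(-96391) = 266507 + 96391 = 362898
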